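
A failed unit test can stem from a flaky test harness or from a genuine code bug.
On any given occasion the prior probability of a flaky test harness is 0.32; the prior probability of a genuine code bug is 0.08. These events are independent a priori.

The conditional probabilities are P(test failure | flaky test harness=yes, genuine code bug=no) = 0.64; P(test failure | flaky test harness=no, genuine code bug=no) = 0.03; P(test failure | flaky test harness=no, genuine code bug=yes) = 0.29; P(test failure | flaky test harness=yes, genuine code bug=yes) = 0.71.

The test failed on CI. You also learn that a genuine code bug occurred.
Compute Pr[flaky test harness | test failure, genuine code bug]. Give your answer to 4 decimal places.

Weight on flaky test harness=true, given the evidence: 0.71*0.32 = 0.227200
Denominator P(test failure | genuine code bug): 0.29*0.68 + 0.71*0.32 = 0.424400
Posterior = 0.227200 / 0.424400 ≈ 0.5353

Pr[flaky test harness | test failure, genuine code bug] ≈ 0.5353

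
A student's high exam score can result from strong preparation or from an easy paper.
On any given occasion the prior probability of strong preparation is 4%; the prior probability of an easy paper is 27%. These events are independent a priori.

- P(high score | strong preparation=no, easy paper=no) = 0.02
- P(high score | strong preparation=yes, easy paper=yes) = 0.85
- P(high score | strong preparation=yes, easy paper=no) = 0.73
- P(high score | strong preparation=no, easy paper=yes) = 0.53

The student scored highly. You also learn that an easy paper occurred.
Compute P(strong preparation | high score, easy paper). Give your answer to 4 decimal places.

Weight on strong preparation=true, given the evidence: 0.85·0.04 = 0.034000
Denominator P(high score | easy paper): 0.53·0.96 + 0.85·0.04 = 0.542800
Posterior = 0.034000 / 0.542800 ≈ 0.0626

P(strong preparation | high score, easy paper) ≈ 0.0626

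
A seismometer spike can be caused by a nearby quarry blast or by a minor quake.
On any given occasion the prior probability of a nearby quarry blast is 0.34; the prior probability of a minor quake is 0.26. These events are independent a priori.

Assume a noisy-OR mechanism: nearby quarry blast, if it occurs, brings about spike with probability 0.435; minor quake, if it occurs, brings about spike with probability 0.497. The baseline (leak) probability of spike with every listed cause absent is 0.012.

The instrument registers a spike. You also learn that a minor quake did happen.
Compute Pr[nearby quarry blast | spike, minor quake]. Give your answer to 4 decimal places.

Under noisy-OR, P(spike | causes) = 1 − (1−0.012)·∏(1−qᵢ) over the active causes.
P(spike | minor quake) = 0.503036·0.66 + 0.719215·0.34 = 0.332004 + 0.244533 = 0.576537
Restricting to configurations with nearby quarry blast present: 0.719215·0.34 = 0.244533.
So P(nearby quarry blast | spike, minor quake) = 0.244533/0.576537 ≈ 0.4241.

Pr[nearby quarry blast | spike, minor quake] ≈ 0.4241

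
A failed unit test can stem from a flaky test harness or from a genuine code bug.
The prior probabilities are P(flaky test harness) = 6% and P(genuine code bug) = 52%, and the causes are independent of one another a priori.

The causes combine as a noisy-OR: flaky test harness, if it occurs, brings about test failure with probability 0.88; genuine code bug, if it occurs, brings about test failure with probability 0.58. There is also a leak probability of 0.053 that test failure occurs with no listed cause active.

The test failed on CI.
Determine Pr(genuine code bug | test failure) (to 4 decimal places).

Pr(genuine code bug | test failure) ≈ 0.8676

Under noisy-OR, P(test failure | causes) = 1 − (1−0.053)·∏(1−qᵢ) over the active causes.
Numerator (weight on configurations with genuine code bug): 0.294385 + 0.029711 = 0.324096
The normalizing constant is 0.053·0.94·0.48 + 0.60226·0.94·0.52 + 0.88636·0.06·0.48 + 0.952271·0.06·0.52 = 0.373537
Posterior = 0.324096 / 0.373537 ≈ 0.8676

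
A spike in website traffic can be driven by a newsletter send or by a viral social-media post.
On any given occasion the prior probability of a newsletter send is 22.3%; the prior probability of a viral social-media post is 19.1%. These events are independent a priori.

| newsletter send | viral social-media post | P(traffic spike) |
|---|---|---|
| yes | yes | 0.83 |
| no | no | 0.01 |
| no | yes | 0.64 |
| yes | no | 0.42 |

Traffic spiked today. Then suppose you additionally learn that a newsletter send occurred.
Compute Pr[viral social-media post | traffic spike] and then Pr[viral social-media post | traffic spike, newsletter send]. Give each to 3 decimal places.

Pr[viral social-media post | traffic spike] ≈ 0.614; Pr[viral social-media post | traffic spike, newsletter send] ≈ 0.318

Sum P(traffic spike|·) weighted by the priors over the 4 (newsletter send, viral social-media post) configurations:
  P(traffic spike) = 0.01·0.777·0.809 + 0.64·0.777·0.191 + 0.42·0.223·0.809 + 0.83·0.223·0.191
        = 0.006286 + 0.094980 + 0.075771 + 0.035352 = 0.212389
Keeping only the viral social-media post-present terms gives 0.130332, so
  P(viral social-media post | traffic spike) = 0.130332 / 0.212389 ≈ 0.614

Now also conditioning on newsletter send=true:
P(traffic spike | newsletter send) = 0.42·0.809 + 0.83·0.191 = 0.339780 + 0.158530 = 0.498310
Of this, 0.158530 comes from 0.83·0.191 (the viral social-media post=true cases).
P(viral social-media post | traffic spike, newsletter send) = 0.158530 / 0.498310 ≈ 0.318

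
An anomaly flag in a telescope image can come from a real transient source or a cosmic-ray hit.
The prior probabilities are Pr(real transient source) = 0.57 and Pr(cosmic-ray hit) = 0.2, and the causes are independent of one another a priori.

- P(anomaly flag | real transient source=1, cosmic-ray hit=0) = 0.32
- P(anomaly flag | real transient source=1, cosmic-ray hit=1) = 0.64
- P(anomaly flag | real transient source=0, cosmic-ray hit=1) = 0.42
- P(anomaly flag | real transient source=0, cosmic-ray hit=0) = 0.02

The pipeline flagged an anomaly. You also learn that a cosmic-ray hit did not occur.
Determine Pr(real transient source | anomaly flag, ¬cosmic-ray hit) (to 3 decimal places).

Pr(real transient source | anomaly flag, ¬cosmic-ray hit) ≈ 0.955

Numerator (weight on configurations with real transient source): 0.32×0.57 = 0.182400
Normalizer over all consistent configurations: 0.02×0.43 + 0.32×0.57 = 0.191000
Posterior = 0.182400 / 0.191000 ≈ 0.955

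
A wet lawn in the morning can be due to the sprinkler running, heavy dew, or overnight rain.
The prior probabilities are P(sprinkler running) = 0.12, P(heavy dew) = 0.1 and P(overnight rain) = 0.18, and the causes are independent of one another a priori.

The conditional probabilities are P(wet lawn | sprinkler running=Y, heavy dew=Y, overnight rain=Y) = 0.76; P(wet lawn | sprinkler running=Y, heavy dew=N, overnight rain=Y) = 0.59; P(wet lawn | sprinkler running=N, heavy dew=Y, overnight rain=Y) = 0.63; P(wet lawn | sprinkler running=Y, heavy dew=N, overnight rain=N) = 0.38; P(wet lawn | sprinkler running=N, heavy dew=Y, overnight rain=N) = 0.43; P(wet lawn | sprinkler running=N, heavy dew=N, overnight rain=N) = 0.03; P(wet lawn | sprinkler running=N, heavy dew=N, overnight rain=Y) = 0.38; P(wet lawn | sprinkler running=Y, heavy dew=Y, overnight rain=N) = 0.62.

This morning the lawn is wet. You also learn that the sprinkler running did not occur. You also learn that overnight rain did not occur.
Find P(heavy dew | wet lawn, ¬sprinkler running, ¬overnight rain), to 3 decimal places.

Numerator (weight on configurations with heavy dew): 0.43×0.1 = 0.043000
The normalizing constant is 0.03×0.9 + 0.43×0.1 = 0.070000
Posterior = 0.043000 / 0.070000 ≈ 0.614

P(heavy dew | wet lawn, ¬sprinkler running, ¬overnight rain) ≈ 0.614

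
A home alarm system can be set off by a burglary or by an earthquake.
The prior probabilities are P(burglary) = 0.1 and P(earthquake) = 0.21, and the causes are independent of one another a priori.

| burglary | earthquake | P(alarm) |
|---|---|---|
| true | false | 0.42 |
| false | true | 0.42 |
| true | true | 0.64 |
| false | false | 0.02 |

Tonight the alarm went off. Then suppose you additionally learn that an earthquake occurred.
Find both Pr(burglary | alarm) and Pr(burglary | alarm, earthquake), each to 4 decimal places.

Pr(burglary | alarm) ≈ 0.3325; Pr(burglary | alarm, earthquake) ≈ 0.1448

P(alarm) = 0.02·0.9·0.79 + 0.42·0.9·0.21 + 0.42·0.1·0.79 + 0.64·0.1·0.21 = 0.014220 + 0.079380 + 0.033180 + 0.013440 = 0.140220
Of this, 0.046620 comes from 0.033180 + 0.013440 (the burglary=true cases).
Hence the posterior is 0.046620/0.140220 ≈ 0.3325.

Now also conditioning on earthquake=true:
Numerator (weight on configurations with burglary): 0.64·0.1 = 0.064000
The normalizing constant is 0.42·0.9 + 0.64·0.1 = 0.442000
P(burglary | alarm, earthquake) = 0.064000/0.442000 ≈ 0.1448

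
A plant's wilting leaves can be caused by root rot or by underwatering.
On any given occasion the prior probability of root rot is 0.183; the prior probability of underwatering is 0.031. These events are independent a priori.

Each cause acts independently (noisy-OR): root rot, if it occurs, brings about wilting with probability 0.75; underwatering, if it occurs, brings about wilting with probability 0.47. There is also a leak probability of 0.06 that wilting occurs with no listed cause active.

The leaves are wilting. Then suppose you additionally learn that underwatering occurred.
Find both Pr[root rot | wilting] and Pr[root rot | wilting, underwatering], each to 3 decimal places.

Under noisy-OR, P(wilting | causes) = 1 − (1−0.06)·∏(1−qᵢ) over the active causes.
Enumerate the 4 (root rot, underwatering) configurations and weight by the priors:
  P(wilting) = 0.06*0.817*0.969 + 0.5018*0.817*0.031 + 0.765*0.183*0.969 + 0.87545*0.183*0.031
        = 0.047500 + 0.012709 + 0.135655 + 0.004966 = 0.200830
Keeping only the root rot-present terms gives 0.140621, so
  P(root rot | wilting) = 0.140621 / 0.200830 ≈ 0.700

Now condition on the additional information:
Numerator (weight on configurations with root rot): 0.87545×0.183 = 0.160207
Denominator P(wilting | underwatering): 0.5018×0.817 + 0.87545×0.183 = 0.570178
P(root rot | wilting, underwatering) = 0.160207/0.570178 ≈ 0.281
This is intercausal reasoning (explaining away): once underwatering accounts for the wilting, root rot becomes less likely.

Pr[root rot | wilting] ≈ 0.700; Pr[root rot | wilting, underwatering] ≈ 0.281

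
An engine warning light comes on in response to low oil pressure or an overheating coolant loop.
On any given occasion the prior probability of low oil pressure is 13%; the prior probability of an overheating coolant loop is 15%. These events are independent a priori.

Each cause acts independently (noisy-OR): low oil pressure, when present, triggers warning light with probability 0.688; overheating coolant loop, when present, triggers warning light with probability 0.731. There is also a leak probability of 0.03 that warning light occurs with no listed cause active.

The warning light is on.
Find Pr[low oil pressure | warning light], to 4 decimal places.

Pr[low oil pressure | warning light] ≈ 0.4446

Under noisy-OR, P(warning light | causes) = 1 − (1−0.03)·∏(1−qᵢ) over the active causes.
P(warning light) = 0.03*0.87*0.85 + 0.73907*0.87*0.15 + 0.69736*0.13*0.85 + 0.91859*0.13*0.15 = 0.022185 + 0.096449 + 0.077058 + 0.017913 = 0.213605
The low oil pressure-present share is 0.077058 + 0.017913 = 0.094971.
Hence the posterior is 0.094971/0.213605 ≈ 0.4446.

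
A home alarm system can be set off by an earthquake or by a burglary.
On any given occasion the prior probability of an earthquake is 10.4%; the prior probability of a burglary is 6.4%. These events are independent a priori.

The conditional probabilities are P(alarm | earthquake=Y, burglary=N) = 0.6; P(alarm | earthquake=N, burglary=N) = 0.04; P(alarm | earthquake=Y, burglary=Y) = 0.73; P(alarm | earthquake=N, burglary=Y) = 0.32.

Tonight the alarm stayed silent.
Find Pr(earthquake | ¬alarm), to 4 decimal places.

By total probability over the 4 (earthquake, burglary) configurations:
  P(¬alarm) = 0.96·0.896·0.936 + 0.68·0.896·0.064 + 0.4·0.104·0.936 + 0.27·0.104·0.064
        = 0.805110 + 0.038994 + 0.038938 + 0.001797 = 0.884839
Keeping only the earthquake-present terms gives 0.040735, so
  P(earthquake | ¬alarm) = 0.040735 / 0.884839 ≈ 0.0460

Pr(earthquake | ¬alarm) ≈ 0.0460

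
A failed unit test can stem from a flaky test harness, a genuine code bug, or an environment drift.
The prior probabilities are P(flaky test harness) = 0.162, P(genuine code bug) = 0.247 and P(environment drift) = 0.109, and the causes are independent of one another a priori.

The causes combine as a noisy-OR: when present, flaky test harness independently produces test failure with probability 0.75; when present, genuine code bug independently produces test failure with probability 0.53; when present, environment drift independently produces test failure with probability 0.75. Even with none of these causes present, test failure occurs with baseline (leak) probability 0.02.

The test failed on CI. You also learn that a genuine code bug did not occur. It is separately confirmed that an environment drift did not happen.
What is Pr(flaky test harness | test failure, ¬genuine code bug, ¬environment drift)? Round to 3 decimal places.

Under noisy-OR, P(test failure | causes) = 1 − (1−0.02)·∏(1−qᵢ) over the active causes.
By total probability over both values of flaky test harness:
  P(test failure | ¬genuine code bug, ¬environment drift) = 0.02*0.838 + 0.755*0.162
        = 0.016760 + 0.122310 = 0.139070
The terms with flaky test harness present sum to 0.122310, so
  P(flaky test harness | test failure, ¬genuine code bug, ¬environment drift) = 0.122310 / 0.139070 ≈ 0.879

Pr(flaky test harness | test failure, ¬genuine code bug, ¬environment drift) ≈ 0.879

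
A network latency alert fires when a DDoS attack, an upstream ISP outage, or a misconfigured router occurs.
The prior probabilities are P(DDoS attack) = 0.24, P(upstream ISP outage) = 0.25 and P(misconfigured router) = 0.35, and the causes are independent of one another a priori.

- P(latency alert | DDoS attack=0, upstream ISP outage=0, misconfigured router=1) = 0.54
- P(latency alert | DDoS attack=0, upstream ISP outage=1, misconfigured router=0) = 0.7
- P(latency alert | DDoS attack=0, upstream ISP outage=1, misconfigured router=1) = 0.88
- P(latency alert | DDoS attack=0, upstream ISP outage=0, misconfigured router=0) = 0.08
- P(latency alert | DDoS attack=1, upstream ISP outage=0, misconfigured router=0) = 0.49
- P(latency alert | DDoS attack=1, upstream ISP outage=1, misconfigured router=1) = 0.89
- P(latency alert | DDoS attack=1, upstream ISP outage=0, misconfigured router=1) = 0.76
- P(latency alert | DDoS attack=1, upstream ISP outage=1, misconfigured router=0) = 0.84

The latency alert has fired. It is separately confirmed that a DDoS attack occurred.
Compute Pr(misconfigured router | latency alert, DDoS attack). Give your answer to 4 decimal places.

Enumerate the 4 (upstream ISP outage, misconfigured router) configurations and weight by the priors:
  P(latency alert | DDoS attack) = 0.49·0.75·0.65 + 0.76·0.75·0.35 + 0.84·0.25·0.65 + 0.89·0.25·0.35
        = 0.238875 + 0.199500 + 0.136500 + 0.077875 = 0.652750
The terms with misconfigured router present sum to 0.277375, so
  P(misconfigured router | latency alert, DDoS attack) = 0.277375 / 0.652750 ≈ 0.4249

Pr(misconfigured router | latency alert, DDoS attack) ≈ 0.4249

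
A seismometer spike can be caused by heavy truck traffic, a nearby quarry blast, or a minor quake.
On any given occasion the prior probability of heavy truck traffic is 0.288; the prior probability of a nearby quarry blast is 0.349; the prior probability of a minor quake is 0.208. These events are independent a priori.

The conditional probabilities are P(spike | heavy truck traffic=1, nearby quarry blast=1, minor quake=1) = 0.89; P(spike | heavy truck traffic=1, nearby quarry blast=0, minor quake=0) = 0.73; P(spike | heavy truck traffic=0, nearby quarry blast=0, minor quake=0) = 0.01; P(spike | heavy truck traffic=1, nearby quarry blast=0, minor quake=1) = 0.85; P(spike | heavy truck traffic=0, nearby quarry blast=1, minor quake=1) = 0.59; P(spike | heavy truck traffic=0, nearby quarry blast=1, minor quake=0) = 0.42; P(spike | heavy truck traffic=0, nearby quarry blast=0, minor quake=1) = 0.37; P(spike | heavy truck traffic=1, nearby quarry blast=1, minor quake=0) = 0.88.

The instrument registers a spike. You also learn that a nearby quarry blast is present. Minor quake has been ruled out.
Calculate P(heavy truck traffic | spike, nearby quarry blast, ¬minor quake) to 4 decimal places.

P(heavy truck traffic | spike, nearby quarry blast, ¬minor quake) ≈ 0.4587

P(spike | nearby quarry blast, ¬minor quake) = 0.42×0.712 + 0.88×0.288 = 0.299040 + 0.253440 = 0.552480
Restricting to configurations with heavy truck traffic present: 0.88×0.288 = 0.253440.
So P(heavy truck traffic | spike, nearby quarry blast, ¬minor quake) = 0.253440/0.552480 ≈ 0.4587.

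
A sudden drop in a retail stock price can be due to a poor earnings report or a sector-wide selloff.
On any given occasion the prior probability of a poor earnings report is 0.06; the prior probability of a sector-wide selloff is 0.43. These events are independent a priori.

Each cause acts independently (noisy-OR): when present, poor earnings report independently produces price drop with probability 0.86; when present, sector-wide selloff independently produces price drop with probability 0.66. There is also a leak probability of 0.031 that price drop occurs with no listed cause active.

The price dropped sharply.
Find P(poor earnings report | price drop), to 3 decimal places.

Under noisy-OR, P(price drop | causes) = 1 − (1−0.031)·∏(1−qᵢ) over the active causes.
P(price drop) = 0.031×0.94×0.57 + 0.67054×0.94×0.43 + 0.86434×0.06×0.57 + 0.953876×0.06×0.43 = 0.016610 + 0.271032 + 0.029560 + 0.024610 = 0.341812
The poor earnings report-present share is 0.029560 + 0.024610 = 0.054170.
Hence the posterior is 0.054170/0.341812 ≈ 0.158.

P(poor earnings report | price drop) ≈ 0.158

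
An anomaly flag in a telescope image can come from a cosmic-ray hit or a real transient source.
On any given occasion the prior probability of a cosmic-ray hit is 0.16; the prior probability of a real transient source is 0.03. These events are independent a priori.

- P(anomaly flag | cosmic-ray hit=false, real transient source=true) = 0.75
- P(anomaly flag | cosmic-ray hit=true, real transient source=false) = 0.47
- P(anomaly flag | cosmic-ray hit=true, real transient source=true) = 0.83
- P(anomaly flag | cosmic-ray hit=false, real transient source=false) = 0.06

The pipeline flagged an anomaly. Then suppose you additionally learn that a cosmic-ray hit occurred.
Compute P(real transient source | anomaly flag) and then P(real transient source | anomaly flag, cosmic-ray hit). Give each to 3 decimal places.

P(real transient source | anomaly flag) ≈ 0.158; P(real transient source | anomaly flag, cosmic-ray hit) ≈ 0.052

Numerator (weight on configurations with real transient source): 0.018900 + 0.003984 = 0.022884
Denominator P(anomaly flag): 0.06×0.84×0.97 + 0.75×0.84×0.03 + 0.47×0.16×0.97 + 0.83×0.16×0.03 = 0.144716
Posterior = 0.022884 / 0.144716 ≈ 0.158

Now condition on the additional information:
For the numerator, keep only real transient source=true terms: 0.83·0.03 = 0.024900
Denominator P(anomaly flag | cosmic-ray hit): 0.47·0.97 + 0.83·0.03 = 0.480800
Posterior = 0.024900 / 0.480800 ≈ 0.052
This is intercausal reasoning (explaining away): once cosmic-ray hit accounts for the anomaly flag, real transient source becomes less likely.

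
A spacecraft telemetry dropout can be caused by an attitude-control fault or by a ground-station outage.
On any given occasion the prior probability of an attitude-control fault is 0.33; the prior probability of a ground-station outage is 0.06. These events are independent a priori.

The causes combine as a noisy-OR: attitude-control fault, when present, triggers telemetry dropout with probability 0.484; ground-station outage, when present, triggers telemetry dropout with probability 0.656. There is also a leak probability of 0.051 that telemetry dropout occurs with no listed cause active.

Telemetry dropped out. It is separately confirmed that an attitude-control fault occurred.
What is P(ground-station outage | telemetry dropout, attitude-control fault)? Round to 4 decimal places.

P(ground-station outage | telemetry dropout, attitude-control fault) ≈ 0.0942

Under noisy-OR, P(telemetry dropout | causes) = 1 − (1−0.051)·∏(1−qᵢ) over the active causes.
By total probability over both values of ground-station outage:
  P(telemetry dropout | attitude-control fault) = 0.510316×0.94 + 0.831549×0.06
        = 0.479697 + 0.049893 = 0.529590
The terms with ground-station outage present sum to 0.049893, so
  P(ground-station outage | telemetry dropout, attitude-control fault) = 0.049893 / 0.529590 ≈ 0.0942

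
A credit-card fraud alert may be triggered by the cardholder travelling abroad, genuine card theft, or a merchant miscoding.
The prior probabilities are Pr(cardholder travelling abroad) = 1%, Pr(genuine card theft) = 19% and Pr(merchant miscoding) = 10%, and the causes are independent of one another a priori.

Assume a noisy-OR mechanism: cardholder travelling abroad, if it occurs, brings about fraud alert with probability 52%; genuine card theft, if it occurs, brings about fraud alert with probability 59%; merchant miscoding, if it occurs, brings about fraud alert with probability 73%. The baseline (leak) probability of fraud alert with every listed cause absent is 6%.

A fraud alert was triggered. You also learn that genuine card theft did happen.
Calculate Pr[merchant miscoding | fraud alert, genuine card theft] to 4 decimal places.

Pr[merchant miscoding | fraud alert, genuine card theft] ≈ 0.1391

Under noisy-OR, P(fraud alert | causes) = 1 − (1−0.06)·∏(1−qᵢ) over the active causes.
Numerator (weight on configurations with merchant miscoding): 0.088698 + 0.000950 = 0.089648
Normalizer over all consistent configurations: 0.6146×0.99×0.9 + 0.895942×0.99×0.1 + 0.815008×0.01×0.9 + 0.950052×0.01×0.1 = 0.644592
Posterior = 0.089648 / 0.644592 ≈ 0.1391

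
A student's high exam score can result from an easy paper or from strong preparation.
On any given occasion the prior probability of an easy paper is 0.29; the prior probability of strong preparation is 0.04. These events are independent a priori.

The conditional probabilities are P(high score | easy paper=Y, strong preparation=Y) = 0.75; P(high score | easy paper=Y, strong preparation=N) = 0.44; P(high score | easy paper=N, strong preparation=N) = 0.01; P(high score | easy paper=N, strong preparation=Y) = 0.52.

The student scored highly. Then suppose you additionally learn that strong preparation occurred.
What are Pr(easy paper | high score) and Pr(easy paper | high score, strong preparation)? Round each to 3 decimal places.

Weight on easy paper=true, given the evidence: 0.122496 + 0.008700 = 0.131196
Normalizer over all consistent configurations: 0.01*0.71*0.96 + 0.52*0.71*0.04 + 0.44*0.29*0.96 + 0.75*0.29*0.04 = 0.152780
P(easy paper | high score) = 0.131196/0.152780 ≈ 0.859

With the extra evidence:
Numerator (weight on configurations with easy paper): 0.75×0.29 = 0.217500
Normalizer over all consistent configurations: 0.52×0.71 + 0.75×0.29 = 0.586700
Posterior = 0.217500 / 0.586700 ≈ 0.371

Pr(easy paper | high score) ≈ 0.859; Pr(easy paper | high score, strong preparation) ≈ 0.371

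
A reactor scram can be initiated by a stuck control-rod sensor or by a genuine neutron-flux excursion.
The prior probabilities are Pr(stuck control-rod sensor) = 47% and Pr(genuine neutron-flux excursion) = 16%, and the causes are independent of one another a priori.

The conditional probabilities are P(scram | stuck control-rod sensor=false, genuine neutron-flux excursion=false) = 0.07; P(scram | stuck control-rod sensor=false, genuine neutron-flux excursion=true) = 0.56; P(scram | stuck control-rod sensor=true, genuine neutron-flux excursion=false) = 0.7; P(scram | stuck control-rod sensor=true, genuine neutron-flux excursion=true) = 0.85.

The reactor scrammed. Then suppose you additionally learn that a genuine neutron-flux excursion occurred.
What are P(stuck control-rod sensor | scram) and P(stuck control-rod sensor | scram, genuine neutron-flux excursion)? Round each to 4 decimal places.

P(stuck control-rod sensor | scram) ≈ 0.8123; P(stuck control-rod sensor | scram, genuine neutron-flux excursion) ≈ 0.5737

Enumerate the 4 (stuck control-rod sensor, genuine neutron-flux excursion) configurations and weight by the priors:
  P(scram) = 0.07*0.53*0.84 + 0.56*0.53*0.16 + 0.7*0.47*0.84 + 0.85*0.47*0.16
        = 0.031164 + 0.047488 + 0.276360 + 0.063920 = 0.418932
The terms with stuck control-rod sensor present sum to 0.340280, so
  P(stuck control-rod sensor | scram) = 0.340280 / 0.418932 ≈ 0.8123

Now also conditioning on genuine neutron-flux excursion=true:
By total probability over both values of stuck control-rod sensor:
  P(scram | genuine neutron-flux excursion) = 0.56·0.53 + 0.85·0.47
        = 0.296800 + 0.399500 = 0.696300
Keeping only the stuck control-rod sensor-present terms gives 0.399500, so
  P(stuck control-rod sensor | scram, genuine neutron-flux excursion) = 0.399500 / 0.696300 ≈ 0.5737
The drop from 0.8123 to 0.5737 is the explaining-away (discounting) effect.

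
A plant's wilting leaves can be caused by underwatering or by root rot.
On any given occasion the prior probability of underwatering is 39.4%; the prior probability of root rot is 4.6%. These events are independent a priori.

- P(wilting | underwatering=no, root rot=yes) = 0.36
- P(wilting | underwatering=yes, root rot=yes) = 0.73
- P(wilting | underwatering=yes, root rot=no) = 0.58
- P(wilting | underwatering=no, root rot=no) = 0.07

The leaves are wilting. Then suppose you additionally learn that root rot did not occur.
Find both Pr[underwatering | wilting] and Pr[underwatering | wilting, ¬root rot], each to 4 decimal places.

Pr[underwatering | wilting] ≈ 0.8207; Pr[underwatering | wilting, ¬root rot] ≈ 0.8434

P(wilting) = 0.07*0.606*0.954 + 0.36*0.606*0.046 + 0.58*0.394*0.954 + 0.73*0.394*0.046 = 0.040469 + 0.010035 + 0.218008 + 0.013231 = 0.281743
The underwatering-present share is 0.218008 + 0.013231 = 0.231239.
So P(underwatering | wilting) = 0.231239/0.281743 ≈ 0.8207.

Now also conditioning on root rot≠true:
By total probability over both values of underwatering:
  P(wilting | ¬root rot) = 0.07*0.606 + 0.58*0.394
        = 0.042420 + 0.228520 = 0.270940
The terms with underwatering present sum to 0.228520, so
  P(underwatering | wilting, ¬root rot) = 0.228520 / 0.270940 ≈ 0.8434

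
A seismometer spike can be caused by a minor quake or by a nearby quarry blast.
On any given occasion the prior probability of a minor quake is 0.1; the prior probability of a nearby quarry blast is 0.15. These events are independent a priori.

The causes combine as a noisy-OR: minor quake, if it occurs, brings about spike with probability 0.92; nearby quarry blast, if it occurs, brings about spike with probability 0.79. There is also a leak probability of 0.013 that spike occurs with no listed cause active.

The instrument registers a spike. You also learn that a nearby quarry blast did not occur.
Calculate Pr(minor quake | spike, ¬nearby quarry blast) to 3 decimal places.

Pr(minor quake | spike, ¬nearby quarry blast) ≈ 0.887

Under noisy-OR, P(spike | causes) = 1 − (1−0.013)·∏(1−qᵢ) over the active causes.
Numerator (weight on configurations with minor quake): 0.92104*0.1 = 0.092104
The normalizing constant is 0.013*0.9 + 0.92104*0.1 = 0.103804
Posterior = 0.092104 / 0.103804 ≈ 0.887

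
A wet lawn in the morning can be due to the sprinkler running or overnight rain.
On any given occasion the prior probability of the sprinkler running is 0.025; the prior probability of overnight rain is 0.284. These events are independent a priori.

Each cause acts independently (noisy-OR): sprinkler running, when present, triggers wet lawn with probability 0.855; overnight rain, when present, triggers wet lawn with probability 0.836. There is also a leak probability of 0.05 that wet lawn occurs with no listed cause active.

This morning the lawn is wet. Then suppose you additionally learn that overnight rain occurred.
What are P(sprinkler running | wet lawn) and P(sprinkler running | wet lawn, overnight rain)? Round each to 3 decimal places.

Under noisy-OR, P(wet lawn | causes) = 1 − (1−0.05)·∏(1−qᵢ) over the active causes.
By total probability over the 4 (sprinkler running, overnight rain) configurations:
  P(wet lawn) = 0.05×0.975×0.716 + 0.8442×0.975×0.284 + 0.86225×0.025×0.716 + 0.977409×0.025×0.284
        = 0.034905 + 0.233759 + 0.015434 + 0.006940 = 0.291038
Configurations with sprinkler running contribute 0.022374, so
  P(sprinkler running | wet lawn) = 0.022374 / 0.291038 ≈ 0.077

With the extra evidence:
P(wet lawn | overnight rain) = 0.8442·0.975 + 0.977409·0.025 = 0.823095 + 0.024435 = 0.847530
The sprinkler running-present share is 0.977409·0.025 = 0.024435.
P(sprinkler running | wet lawn, overnight rain) = 0.024435 / 0.847530 ≈ 0.029
— overnight rain explains away the evidence for sprinkler running.

P(sprinkler running | wet lawn) ≈ 0.077; P(sprinkler running | wet lawn, overnight rain) ≈ 0.029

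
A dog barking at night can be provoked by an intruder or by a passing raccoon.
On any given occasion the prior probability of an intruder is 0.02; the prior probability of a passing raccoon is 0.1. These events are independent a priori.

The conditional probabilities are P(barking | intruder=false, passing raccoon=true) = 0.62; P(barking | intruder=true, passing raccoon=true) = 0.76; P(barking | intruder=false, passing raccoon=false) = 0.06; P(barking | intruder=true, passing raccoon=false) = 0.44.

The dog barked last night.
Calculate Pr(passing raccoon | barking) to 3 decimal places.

P(barking) = 0.06·0.98·0.9 + 0.62·0.98·0.1 + 0.44·0.02·0.9 + 0.76·0.02·0.1 = 0.052920 + 0.060760 + 0.007920 + 0.001520 = 0.123120
Of this, 0.062280 comes from 0.060760 + 0.001520 (the passing raccoon=true cases).
Hence the posterior is 0.062280/0.123120 ≈ 0.506.

Pr(passing raccoon | barking) ≈ 0.506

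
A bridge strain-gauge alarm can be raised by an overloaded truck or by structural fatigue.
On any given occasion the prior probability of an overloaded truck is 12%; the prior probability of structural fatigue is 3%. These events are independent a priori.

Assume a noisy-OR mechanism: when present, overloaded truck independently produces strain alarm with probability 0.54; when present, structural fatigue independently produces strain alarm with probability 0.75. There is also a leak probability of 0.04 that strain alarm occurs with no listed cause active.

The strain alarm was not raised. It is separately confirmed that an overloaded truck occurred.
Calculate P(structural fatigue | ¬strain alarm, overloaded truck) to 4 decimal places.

Under noisy-OR, P(strain alarm | causes) = 1 − (1−0.04)·∏(1−qᵢ) over the active causes.
By total probability over both values of structural fatigue:
  P(¬strain alarm | overloaded truck) = 0.4416×0.97 + 0.1104×0.03
        = 0.428352 + 0.003312 = 0.431664
The terms with structural fatigue present sum to 0.003312, so
  P(structural fatigue | ¬strain alarm, overloaded truck) = 0.003312 / 0.431664 ≈ 0.0077

P(structural fatigue | ¬strain alarm, overloaded truck) ≈ 0.0077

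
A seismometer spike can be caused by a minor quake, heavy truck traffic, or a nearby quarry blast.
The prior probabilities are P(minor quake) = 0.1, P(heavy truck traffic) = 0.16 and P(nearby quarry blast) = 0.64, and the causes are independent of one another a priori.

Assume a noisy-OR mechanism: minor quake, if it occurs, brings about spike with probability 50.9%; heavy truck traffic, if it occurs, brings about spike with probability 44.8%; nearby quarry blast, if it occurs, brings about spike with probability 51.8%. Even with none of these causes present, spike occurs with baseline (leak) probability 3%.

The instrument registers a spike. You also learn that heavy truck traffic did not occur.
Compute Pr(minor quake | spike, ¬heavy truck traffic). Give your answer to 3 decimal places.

Pr(minor quake | spike, ¬heavy truck traffic) ≈ 0.177

Under noisy-OR, P(spike | causes) = 1 − (1−0.03)·∏(1−qᵢ) over the active causes.
P(spike | ¬heavy truck traffic) = 0.03*0.9*0.36 + 0.53246*0.9*0.64 + 0.52373*0.1*0.36 + 0.770438*0.1*0.64 = 0.009720 + 0.306697 + 0.018854 + 0.049308 = 0.384579
The minor quake-present share is 0.018854 + 0.049308 = 0.068162.
So P(minor quake | spike, ¬heavy truck traffic) = 0.068162/0.384579 ≈ 0.177.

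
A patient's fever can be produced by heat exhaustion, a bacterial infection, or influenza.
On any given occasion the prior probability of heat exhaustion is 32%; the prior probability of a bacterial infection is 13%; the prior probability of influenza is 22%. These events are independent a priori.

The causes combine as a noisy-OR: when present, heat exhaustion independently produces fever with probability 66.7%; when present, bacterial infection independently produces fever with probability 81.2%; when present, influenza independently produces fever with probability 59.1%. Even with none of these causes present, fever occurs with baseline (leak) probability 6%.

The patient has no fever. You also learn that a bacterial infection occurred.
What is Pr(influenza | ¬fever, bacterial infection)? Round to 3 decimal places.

Pr(influenza | ¬fever, bacterial infection) ≈ 0.103

Under noisy-OR, P(fever | causes) = 1 − (1−0.06)·∏(1−qᵢ) over the active causes.
P(¬fever | bacterial infection) = 0.17672×0.68×0.78 + 0.072278×0.68×0.22 + 0.058848×0.32×0.78 + 0.024069×0.32×0.22 = 0.093732 + 0.010813 + 0.014688 + 0.001694 = 0.120927
Of this, 0.012507 comes from 0.010813 + 0.001694 (the influenza=true cases).
So P(influenza | ¬fever, bacterial infection) = 0.012507/0.120927 ≈ 0.103.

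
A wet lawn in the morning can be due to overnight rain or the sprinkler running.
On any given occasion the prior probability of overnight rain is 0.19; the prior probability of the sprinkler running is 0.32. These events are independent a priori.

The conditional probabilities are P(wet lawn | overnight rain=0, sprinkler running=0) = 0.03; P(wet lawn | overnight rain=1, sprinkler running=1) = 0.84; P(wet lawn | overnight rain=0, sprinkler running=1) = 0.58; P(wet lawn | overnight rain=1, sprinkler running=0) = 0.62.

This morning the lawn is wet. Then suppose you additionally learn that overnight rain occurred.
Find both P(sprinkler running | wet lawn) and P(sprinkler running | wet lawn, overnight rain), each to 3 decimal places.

Weight on sprinkler running=true, given the evidence: 0.150336 + 0.051072 = 0.201408
Denominator P(wet lawn): 0.03×0.81×0.68 + 0.58×0.81×0.32 + 0.62×0.19×0.68 + 0.84×0.19×0.32 = 0.298036
Posterior = 0.201408 / 0.298036 ≈ 0.676

With the extra evidence:
By total probability over both values of sprinkler running:
  P(wet lawn | overnight rain) = 0.62·0.68 + 0.84·0.32
        = 0.421600 + 0.268800 = 0.690400
Configurations with sprinkler running contribute 0.268800, so
  P(sprinkler running | wet lawn, overnight rain) = 0.268800 / 0.690400 ≈ 0.389
Conditioning on overnight rain lowers the posterior on sprinkler running: the classic explaining-away effect in a common-effect structure.

P(sprinkler running | wet lawn) ≈ 0.676; P(sprinkler running | wet lawn, overnight rain) ≈ 0.389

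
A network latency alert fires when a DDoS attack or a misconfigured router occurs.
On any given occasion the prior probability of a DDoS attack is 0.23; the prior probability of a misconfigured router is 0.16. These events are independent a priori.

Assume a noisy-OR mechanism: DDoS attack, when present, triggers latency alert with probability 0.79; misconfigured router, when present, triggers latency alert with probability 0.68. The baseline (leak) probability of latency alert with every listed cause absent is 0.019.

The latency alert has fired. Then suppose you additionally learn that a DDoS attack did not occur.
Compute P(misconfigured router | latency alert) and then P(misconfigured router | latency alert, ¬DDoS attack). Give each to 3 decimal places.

Under noisy-OR, P(latency alert | causes) = 1 − (1−0.019)·∏(1−qᵢ) over the active causes.
Enumerate the 4 (DDoS attack, misconfigured router) configurations and weight by the priors:
  P(latency alert) = 0.019×0.77×0.84 + 0.68608×0.77×0.16 + 0.79399×0.23×0.84 + 0.934077×0.23×0.16
        = 0.012289 + 0.084525 + 0.153399 + 0.034374 = 0.284587
The terms with misconfigured router present sum to 0.118899, so
  P(misconfigured router | latency alert) = 0.118899 / 0.284587 ≈ 0.418

Now also conditioning on DDoS attack≠true:
P(latency alert | ¬DDoS attack) = 0.019*0.84 + 0.68608*0.16 = 0.015960 + 0.109773 = 0.125733
The misconfigured router-present share is 0.68608*0.16 = 0.109773.
So P(misconfigured router | latency alert, ¬DDoS attack) = 0.109773/0.125733 ≈ 0.873.
Ruling out DDoS attack raises the posterior on misconfigured router — the flip side of explaining away.

P(misconfigured router | latency alert) ≈ 0.418; P(misconfigured router | latency alert, ¬DDoS attack) ≈ 0.873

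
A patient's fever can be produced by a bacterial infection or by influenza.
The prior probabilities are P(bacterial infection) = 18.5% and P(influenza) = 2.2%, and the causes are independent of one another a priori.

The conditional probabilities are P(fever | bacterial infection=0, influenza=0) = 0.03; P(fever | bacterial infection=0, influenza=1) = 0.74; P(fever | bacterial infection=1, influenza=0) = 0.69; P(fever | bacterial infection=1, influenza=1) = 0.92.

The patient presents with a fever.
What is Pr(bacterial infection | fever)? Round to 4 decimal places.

By total probability over the 4 (bacterial infection, influenza) configurations:
  P(fever) = 0.03*0.815*0.978 + 0.74*0.815*0.022 + 0.69*0.185*0.978 + 0.92*0.185*0.022
        = 0.023912 + 0.013268 + 0.124842 + 0.003744 = 0.165766
Keeping only the bacterial infection-present terms gives 0.128586, so
  P(bacterial infection | fever) = 0.128586 / 0.165766 ≈ 0.7757

Pr(bacterial infection | fever) ≈ 0.7757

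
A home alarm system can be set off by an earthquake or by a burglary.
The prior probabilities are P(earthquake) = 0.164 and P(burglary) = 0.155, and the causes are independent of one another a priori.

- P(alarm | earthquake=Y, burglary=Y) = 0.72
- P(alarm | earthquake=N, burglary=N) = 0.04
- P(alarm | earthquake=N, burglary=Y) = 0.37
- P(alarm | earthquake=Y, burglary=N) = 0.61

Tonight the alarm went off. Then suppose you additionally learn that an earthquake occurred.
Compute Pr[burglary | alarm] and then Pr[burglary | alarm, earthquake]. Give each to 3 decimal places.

Pr[burglary | alarm] ≈ 0.370; Pr[burglary | alarm, earthquake] ≈ 0.178

P(alarm) = 0.04·0.836·0.845 + 0.37·0.836·0.155 + 0.61·0.164·0.845 + 0.72·0.164·0.155 = 0.028257 + 0.047945 + 0.084534 + 0.018302 = 0.179038
Restricting to configurations with burglary present: 0.047945 + 0.018302 = 0.066247.
So P(burglary | alarm) = 0.066247/0.179038 ≈ 0.370.

Now condition on the additional information:
Weight on burglary=true, given the evidence: 0.72×0.155 = 0.111600
Normalizer over all consistent configurations: 0.61×0.845 + 0.72×0.155 = 0.627050
Posterior = 0.111600 / 0.627050 ≈ 0.178
The drop from 0.370 to 0.178 is the explaining-away (discounting) effect.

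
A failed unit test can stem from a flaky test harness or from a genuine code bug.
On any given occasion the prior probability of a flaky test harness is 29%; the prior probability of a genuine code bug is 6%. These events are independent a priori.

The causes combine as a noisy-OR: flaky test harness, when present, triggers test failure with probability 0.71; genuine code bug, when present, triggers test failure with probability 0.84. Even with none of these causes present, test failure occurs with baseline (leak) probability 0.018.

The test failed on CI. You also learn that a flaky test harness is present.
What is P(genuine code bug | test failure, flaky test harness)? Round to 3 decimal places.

P(genuine code bug | test failure, flaky test harness) ≈ 0.078

Under noisy-OR, P(test failure | causes) = 1 − (1−0.018)·∏(1−qᵢ) over the active causes.
Weight on genuine code bug=true, given the evidence: 0.954435·0.06 = 0.057266
The normalizing constant is 0.71522·0.94 + 0.954435·0.06 = 0.729573
Posterior = 0.057266 / 0.729573 ≈ 0.078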